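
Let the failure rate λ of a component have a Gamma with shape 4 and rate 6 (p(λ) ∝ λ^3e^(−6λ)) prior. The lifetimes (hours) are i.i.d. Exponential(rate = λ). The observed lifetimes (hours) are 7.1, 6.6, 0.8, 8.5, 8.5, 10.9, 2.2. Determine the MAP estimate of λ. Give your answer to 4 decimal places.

λ̂_MAP = 0.1976

The Exponential(rate=λ) likelihood is ∝ λ^n e^(−λΣtᵢ). Here n = 7 and Σtᵢ = 7.1 + 6.6 + 0.8 + 8.5 + 8.5 + 10.9 + 2.2 = 44.6.
Posterior ∝ λ^3e^(−6λ) · λ^7e^(−44.6λ) = λ^10e^(−50.6λ), i.e. Gamma(11, 50.6).
Mode = (a−1)/b = 10/50.6 ≈ 0.1976.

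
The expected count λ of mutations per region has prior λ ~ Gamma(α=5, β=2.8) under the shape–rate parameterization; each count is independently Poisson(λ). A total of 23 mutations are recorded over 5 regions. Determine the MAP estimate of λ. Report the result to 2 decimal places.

Σxᵢ = 23, n = 5.
Posterior ∝ λ^4e^(−2.8λ) · λ^23e^(−5λ) = λ^27e^(−7.8λ), i.e. Gamma(shape=28, rate=7.8).
The mode of a Gamma(a, b) with a ≥ 1 (shape–rate) is (a−1)/b = 27/7.8 ≈ 3.46.

λ̂_MAP = 3.46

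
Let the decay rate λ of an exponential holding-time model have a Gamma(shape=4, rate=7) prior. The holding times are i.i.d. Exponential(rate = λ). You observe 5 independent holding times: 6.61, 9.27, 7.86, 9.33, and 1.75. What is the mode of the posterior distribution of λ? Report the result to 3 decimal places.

The Exponential(rate=λ) likelihood is ∝ λ^n e^(−λΣtᵢ). Here n = 5 and Σtᵢ = 6.61 + 9.27 + 7.86 + 9.33 + 1.75 = 34.82.
Posterior ∝ λ^3e^(−7λ) · λ^5e^(−34.82λ) = λ^8e^(−41.82λ), i.e. Gamma(9, 41.82).
Mode = (a−1)/b = 8/41.82 ≈ 0.191.

λ̂_MAP = 0.191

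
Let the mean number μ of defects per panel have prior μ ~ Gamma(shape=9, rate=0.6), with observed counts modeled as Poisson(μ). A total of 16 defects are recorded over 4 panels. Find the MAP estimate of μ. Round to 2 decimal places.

Σxᵢ = 16, n = 4.
Posterior ∝ μ^8e^(−0.6μ) · μ^16e^(−4μ) = μ^24e^(−4.6μ), i.e. Gamma(shape=25, rate=4.6).
The mode of a Gamma(a, b) with a ≥ 1 (shape–rate) is (a−1)/b = 24/4.6 ≈ 5.22.

μ̂_MAP = 5.22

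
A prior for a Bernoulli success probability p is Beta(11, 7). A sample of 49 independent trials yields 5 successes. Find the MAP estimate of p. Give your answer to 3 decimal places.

p̂_MAP = 0.231

Prior: Beta(11, 7).
Data: 5 successes in 49 trials. The binomial likelihood contributes p^5(1−p)^44, so the posterior is Beta(11+5, 7+44) = Beta(16, 51).
For Beta(a, b) with a, b > 1 the mode is (a−1)/(a+b−2) = 15/65 ≈ 0.231.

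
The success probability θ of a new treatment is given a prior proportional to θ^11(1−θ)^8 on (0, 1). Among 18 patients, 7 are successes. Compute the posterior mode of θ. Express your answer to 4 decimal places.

θ̂_MAP = 0.4865

The prior density ∝ θ^11(1−θ)^8 is the kernel of Beta(12, 9).
Data: 7 successes in 18 trials. The binomial likelihood contributes θ^7(1−θ)^11, so the posterior is Beta(12+7, 9+11) = Beta(19, 20).
For Beta(a, b) with a, b > 1 the mode is (a−1)/(a+b−2) = 18/37 ≈ 0.4865.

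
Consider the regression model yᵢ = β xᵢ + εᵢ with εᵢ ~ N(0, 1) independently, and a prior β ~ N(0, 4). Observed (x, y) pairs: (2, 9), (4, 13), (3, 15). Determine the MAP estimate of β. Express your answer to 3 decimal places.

log p(β | y) = −Σ(yᵢ − βxᵢ)²/(2·1) − β²/(2·4) + const.
Setting the derivative to zero: Σxᵢ(yᵢ − βxᵢ)/1 − β/4 = 0, so β = Σxᵢyᵢ / (Σxᵢ² + σ²/τ²).
Σxᵢyᵢ = 2·9 + 4·13 + 3·15 = 115; Σxᵢ² = 29; σ²/τ² = 0.25.
β̂_MAP = 115 / (29 + 0.25) = 115/29.25 ≈ 3.932.

β̂_MAP = 3.932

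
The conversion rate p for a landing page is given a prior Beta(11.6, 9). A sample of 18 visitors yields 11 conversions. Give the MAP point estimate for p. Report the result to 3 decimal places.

Prior: Beta(11.6, 9).
Data: 11 successes in 18 trials. The binomial likelihood contributes p^11(1−p)^7, so the posterior is Beta(11.6+11, 9+7) = Beta(22.6, 16).
For Beta(a, b) with a, b > 1 the mode is (a−1)/(a+b−2) = 21.6/36.6 ≈ 0.590.

p̂_MAP = 0.590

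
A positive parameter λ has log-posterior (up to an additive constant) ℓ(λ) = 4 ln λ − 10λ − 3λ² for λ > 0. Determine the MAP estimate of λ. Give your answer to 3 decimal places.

λ̂_MAP = 0.333

ℓ'(λ) = 4/λ − 10 − 6λ. Setting this to zero and multiplying by λ: 6λ² + 10λ − 4 = 0.
λ = (−10 + √(10² + 4·6·4)) / (2·6) = (−10 + √196) / 12 = (−10 + 14)/12 = 1/3.
ℓ''(λ) = −4/λ² − 6 < 0, confirming a maximum.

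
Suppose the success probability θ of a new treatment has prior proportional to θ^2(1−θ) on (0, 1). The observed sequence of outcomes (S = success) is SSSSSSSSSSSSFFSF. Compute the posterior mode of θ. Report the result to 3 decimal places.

The prior density ∝ θ^2(1−θ)^1 is the kernel of Beta(3, 2).
Data: 13 successes in 16 trials (from the sequence). The binomial likelihood contributes θ^13(1−θ)^3, so the posterior is Beta(3+13, 2+3) = Beta(16, 5).
For Beta(a, b) with a, b > 1 the mode is (a−1)/(a+b−2) = 15/19 ≈ 0.789.

θ̂_MAP = 0.789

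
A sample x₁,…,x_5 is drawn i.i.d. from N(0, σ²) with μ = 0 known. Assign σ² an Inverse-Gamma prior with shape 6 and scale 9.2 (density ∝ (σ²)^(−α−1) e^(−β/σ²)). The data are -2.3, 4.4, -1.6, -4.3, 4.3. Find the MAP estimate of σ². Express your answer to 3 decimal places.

Sum of squared deviations about the known mean: SS = (-2.3−0)² + (4.4−0)² + (-1.6−0)² + (-4.3−0)² + (4.3−0)² = 64.19.
The Normal likelihood contributes (σ²)^(−n/2) exp(−SS/(2σ²)), so the posterior is Inverse-Gamma(α + n/2, β + SS/2) = Inverse-Gamma(8.5, 41.295).
The mode of Inverse-Gamma(a, b) is b/(a+1) = 41.295/9.5 ≈ 4.347.

σ̂²_MAP = 4.347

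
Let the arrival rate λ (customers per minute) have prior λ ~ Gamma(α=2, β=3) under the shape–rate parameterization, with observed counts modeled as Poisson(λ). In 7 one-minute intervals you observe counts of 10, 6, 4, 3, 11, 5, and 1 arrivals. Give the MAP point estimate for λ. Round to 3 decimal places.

λ̂_MAP = 4.100

Σxᵢ = 10+6+4+3+11+5+1 = 40, with n = 7.
Posterior ∝ λe^(−3λ) · λ^40e^(−7λ) = λ^41e^(−10λ), i.e. Gamma(shape=42, rate=10).
The mode of a Gamma(a, b) with a ≥ 1 (shape–rate) is (a−1)/b = 41/10 ≈ 4.100.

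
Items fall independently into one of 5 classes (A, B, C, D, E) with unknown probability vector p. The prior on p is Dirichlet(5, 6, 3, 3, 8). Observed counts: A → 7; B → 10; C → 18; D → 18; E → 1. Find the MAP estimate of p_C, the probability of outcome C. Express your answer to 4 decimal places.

The posterior is Dirichlet(αᵢ + nᵢ) = Dirichlet(12, 16, 21, 21, 9).
For a Dirichlet(a₁,…,a_K) with all aᵢ > 1, the mode has j-th component (aⱼ − 1)/(Σaᵢ − K).
Here Σaᵢ = 79 and K = 5, so p_C = (21 − 1)/(79 − 5) = 20/74 ≈ 0.2703.

MAP estimate of p_C = 0.2703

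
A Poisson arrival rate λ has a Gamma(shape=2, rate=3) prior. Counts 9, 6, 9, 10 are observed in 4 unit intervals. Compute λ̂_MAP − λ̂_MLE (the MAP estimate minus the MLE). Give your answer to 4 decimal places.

Σxᵢ = 34. Posterior is Gamma(36, 7); MAP = (36−1)/7 = 35/7 ≈ 5.00000.
MLE = x̄ = 34/4 ≈ 8.50000.
Difference = 35/7 − 34/4 = -7/2 ≈ -3.5000.

MAP − MLE = -3.5000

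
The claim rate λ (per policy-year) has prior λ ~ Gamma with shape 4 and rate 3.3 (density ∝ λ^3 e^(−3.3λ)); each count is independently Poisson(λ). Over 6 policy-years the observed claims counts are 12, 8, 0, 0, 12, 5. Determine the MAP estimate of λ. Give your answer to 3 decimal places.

λ̂_MAP = 4.301

Σxᵢ = 12+8+0+0+12+5 = 37, with n = 6.
Posterior ∝ λ^3e^(−3.3λ) · λ^37e^(−6λ) = λ^40e^(−9.3λ), i.e. Gamma(shape=41, rate=9.3).
The mode of a Gamma(a, b) with a ≥ 1 (shape–rate) is (a−1)/b = 40/9.3 ≈ 4.301.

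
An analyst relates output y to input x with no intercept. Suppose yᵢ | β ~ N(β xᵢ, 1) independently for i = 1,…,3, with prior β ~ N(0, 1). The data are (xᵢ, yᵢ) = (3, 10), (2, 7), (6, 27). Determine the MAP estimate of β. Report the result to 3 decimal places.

β̂_MAP = 4.120

log p(β | y) = −Σ(yᵢ − βxᵢ)²/(2·1) − β²/(2·1) + const.
Setting the derivative to zero: Σxᵢ(yᵢ − βxᵢ)/1 − β/1 = 0, so β = Σxᵢyᵢ / (Σxᵢ² + σ²/τ²).
Σxᵢyᵢ = 3·10 + 2·7 + 6·27 = 206; Σxᵢ² = 49; σ²/τ² = 1.
β̂_MAP = 206 / (49 + 1) = 206/50 ≈ 4.120.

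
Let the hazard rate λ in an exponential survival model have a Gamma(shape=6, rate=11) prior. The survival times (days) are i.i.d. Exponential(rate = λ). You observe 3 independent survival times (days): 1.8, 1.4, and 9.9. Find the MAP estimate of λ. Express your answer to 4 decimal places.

The Exponential(rate=λ) likelihood is ∝ λ^n e^(−λΣtᵢ). Here n = 3 and Σtᵢ = 1.8 + 1.4 + 9.9 = 13.1.
Posterior ∝ λ^5e^(−11λ) · λ^3e^(−13.1λ) = λ^8e^(−24.1λ), i.e. Gamma(9, 24.1).
Mode = (a−1)/b = 8/24.1 ≈ 0.3320.

λ̂_MAP = 0.3320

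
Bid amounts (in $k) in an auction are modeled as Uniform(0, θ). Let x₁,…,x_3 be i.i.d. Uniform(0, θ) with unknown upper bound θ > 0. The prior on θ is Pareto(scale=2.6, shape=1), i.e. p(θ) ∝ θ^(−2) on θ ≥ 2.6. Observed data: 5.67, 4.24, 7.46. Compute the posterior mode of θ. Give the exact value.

The Uniform(0, θ) likelihood is θ^(−n) for θ ≥ max(xᵢ), zero otherwise. Here max(xᵢ) = 7.46.
Posterior ∝ θ^(−2) · θ^(−3) = θ^(−5) on θ ≥ max(2.6, 7.46) = 7.46.
This density is strictly decreasing in θ, so the posterior mode lies at the lower boundary of the support.

θ̂_MAP = 7.46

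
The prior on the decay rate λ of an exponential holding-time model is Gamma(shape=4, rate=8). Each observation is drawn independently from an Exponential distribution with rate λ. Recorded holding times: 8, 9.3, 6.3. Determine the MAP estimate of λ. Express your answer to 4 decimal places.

λ̂_MAP = 0.1899

The Exponential(rate=λ) likelihood is ∝ λ^n e^(−λΣtᵢ). Here n = 3 and Σtᵢ = 8 + 9.3 + 6.3 = 23.6.
Posterior ∝ λ^3e^(−8λ) · λ^3e^(−23.6λ) = λ^6e^(−31.6λ), i.e. Gamma(7, 31.6).
Mode = (a−1)/b = 6/31.6 ≈ 0.1899.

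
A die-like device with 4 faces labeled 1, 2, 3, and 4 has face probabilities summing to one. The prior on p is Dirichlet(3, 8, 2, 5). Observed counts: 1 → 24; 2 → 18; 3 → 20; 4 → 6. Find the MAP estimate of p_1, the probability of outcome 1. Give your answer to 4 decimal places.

The posterior is Dirichlet(αᵢ + nᵢ) = Dirichlet(27, 26, 22, 11).
For a Dirichlet(a₁,…,a_K) with all aᵢ > 1, the mode has j-th component (aⱼ − 1)/(Σaᵢ − K).
Here Σaᵢ = 86 and K = 4, so p_1 = (27 − 1)/(86 − 4) = 26/82 ≈ 0.3171.

MAP estimate: 0.3171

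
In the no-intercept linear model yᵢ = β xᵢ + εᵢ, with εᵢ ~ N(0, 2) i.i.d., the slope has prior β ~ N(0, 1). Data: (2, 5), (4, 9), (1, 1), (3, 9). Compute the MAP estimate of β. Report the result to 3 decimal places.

log p(β | y) = −Σ(yᵢ − βxᵢ)²/(2·2) − β²/(2·1) + const.
Setting the derivative to zero: Σxᵢ(yᵢ − βxᵢ)/2 − β/1 = 0, so β = Σxᵢyᵢ / (Σxᵢ² + σ²/τ²).
Σxᵢyᵢ = 2·5 + 4·9 + 1·1 + 3·9 = 74; Σxᵢ² = 30; σ²/τ² = 2.
β̂_MAP = 74 / (30 + 2) = 74/32 ≈ 2.313.

β̂_MAP = 2.313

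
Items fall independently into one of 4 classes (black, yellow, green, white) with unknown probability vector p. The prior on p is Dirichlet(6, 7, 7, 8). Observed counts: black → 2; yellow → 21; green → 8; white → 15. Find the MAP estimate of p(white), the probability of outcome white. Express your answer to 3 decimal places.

The posterior is Dirichlet(αᵢ + nᵢ) = Dirichlet(8, 28, 15, 23).
For a Dirichlet(a₁,…,a_K) with all aᵢ > 1, the mode has j-th component (aⱼ − 1)/(Σaᵢ − K).
Here Σaᵢ = 74 and K = 4, so p(white) = (23 − 1)/(74 − 4) = 22/70 ≈ 0.314.

MAP estimate of p(white) = 0.314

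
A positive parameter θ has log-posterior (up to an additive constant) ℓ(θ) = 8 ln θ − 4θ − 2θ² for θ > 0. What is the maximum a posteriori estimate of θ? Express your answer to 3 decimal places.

ℓ'(θ) = 8/θ − 4 − 4θ. Setting this to zero and multiplying by θ: 4θ² + 4θ − 8 = 0.
θ = (−4 + √(4² + 4·4·8)) / (2·4) = (−4 + √144) / 8 = (−4 + 12)/8 = 1.
ℓ''(θ) = −8/θ² − 4 < 0, confirming a maximum.

θ̂_MAP = 1.000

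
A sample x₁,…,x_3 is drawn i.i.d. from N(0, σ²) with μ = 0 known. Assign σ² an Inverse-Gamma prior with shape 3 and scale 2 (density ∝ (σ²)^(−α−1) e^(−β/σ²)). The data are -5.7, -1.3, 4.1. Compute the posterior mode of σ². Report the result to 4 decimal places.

Sum of squared deviations about the known mean: SS = (-5.7−0)² + (-1.3−0)² + (4.1−0)² = 50.99.
The Normal likelihood contributes (σ²)^(−n/2) exp(−SS/(2σ²)), so the posterior is Inverse-Gamma(α + n/2, β + SS/2) = Inverse-Gamma(4.5, 27.495).
The mode of Inverse-Gamma(a, b) is b/(a+1) = 27.495/5.5 ≈ 4.9991.

σ̂²_MAP = 4.9991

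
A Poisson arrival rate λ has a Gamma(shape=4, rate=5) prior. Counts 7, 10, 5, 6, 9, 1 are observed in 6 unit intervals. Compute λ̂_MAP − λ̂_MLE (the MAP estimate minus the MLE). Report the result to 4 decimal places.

Σxᵢ = 38. Posterior is Gamma(42, 11); MAP = (42−1)/11 = 41/11 ≈ 3.72727.
MLE = x̄ = 38/6 ≈ 6.33333.
Difference = 41/11 − 38/6 = -86/33 ≈ -2.6061.

MAP − MLE = -2.6061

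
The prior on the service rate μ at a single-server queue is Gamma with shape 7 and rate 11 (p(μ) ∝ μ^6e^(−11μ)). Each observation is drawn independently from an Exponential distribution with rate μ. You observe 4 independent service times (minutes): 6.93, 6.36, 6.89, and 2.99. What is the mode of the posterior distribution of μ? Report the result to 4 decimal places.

The Exponential(rate=μ) likelihood is ∝ μ^n e^(−μΣtᵢ). Here n = 4 and Σtᵢ = 6.93 + 6.36 + 6.89 + 2.99 = 23.17.
Posterior ∝ μ^6e^(−11μ) · μ^4e^(−23.17μ) = μ^10e^(−34.17μ), i.e. Gamma(11, 34.17).
Mode = (a−1)/b = 10/34.17 ≈ 0.2927.

μ̂_MAP = 0.2927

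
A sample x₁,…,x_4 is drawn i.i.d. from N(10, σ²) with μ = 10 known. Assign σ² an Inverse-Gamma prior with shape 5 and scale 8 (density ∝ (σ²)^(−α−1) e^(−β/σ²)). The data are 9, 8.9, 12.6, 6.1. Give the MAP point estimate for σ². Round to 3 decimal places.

Sum of squared deviations about the known mean: SS = (9−10)² + (8.9−10)² + (12.6−10)² + (6.1−10)² = 24.18.
The Normal likelihood contributes (σ²)^(−n/2) exp(−SS/(2σ²)), so the posterior is Inverse-Gamma(α + n/2, β + SS/2) = Inverse-Gamma(7, 20.09).
The mode of Inverse-Gamma(a, b) is b/(a+1) = 20.09/8 ≈ 2.511.

σ̂²_MAP = 2.511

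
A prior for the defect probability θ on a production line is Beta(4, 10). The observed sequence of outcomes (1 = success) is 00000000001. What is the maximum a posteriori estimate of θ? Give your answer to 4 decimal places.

θ̂_MAP = 0.1739

Prior: Beta(4, 10).
Data: 1 success in 11 trials (from the sequence). The binomial likelihood contributes θ(1−θ)^10, so the posterior is Beta(4+1, 10+10) = Beta(5, 20).
For Beta(a, b) with a, b > 1 the mode is (a−1)/(a+b−2) = 4/23 ≈ 0.1739.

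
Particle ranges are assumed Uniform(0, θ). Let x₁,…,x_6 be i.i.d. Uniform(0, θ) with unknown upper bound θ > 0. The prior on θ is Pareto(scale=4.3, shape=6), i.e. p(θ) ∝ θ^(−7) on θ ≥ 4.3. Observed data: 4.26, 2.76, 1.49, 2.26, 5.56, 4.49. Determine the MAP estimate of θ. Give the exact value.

The Uniform(0, θ) likelihood is θ^(−n) for θ ≥ max(xᵢ), zero otherwise. Here max(xᵢ) = 5.56.
Posterior ∝ θ^(−7) · θ^(−6) = θ^(−13) on θ ≥ max(4.3, 5.56) = 5.56.
This density is strictly decreasing in θ, so the posterior mode lies at the lower boundary of the support.

θ̂_MAP = 5.56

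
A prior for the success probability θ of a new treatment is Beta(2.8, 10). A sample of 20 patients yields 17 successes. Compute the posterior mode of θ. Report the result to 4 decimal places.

θ̂_MAP = 0.6104

Prior: Beta(2.8, 10).
Data: 17 successes in 20 trials. The binomial likelihood contributes θ^17(1−θ)^3, so the posterior is Beta(2.8+17, 10+3) = Beta(19.8, 13).
For Beta(a, b) with a, b > 1 the mode is (a−1)/(a+b−2) = 18.8/30.8 ≈ 0.6104.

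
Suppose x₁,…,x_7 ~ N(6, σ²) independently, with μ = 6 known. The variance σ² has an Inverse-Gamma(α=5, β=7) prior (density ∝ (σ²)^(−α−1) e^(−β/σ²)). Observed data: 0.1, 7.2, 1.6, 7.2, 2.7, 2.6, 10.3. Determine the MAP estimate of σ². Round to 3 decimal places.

Sum of squared deviations about the known mean: SS = (0.1−6)² + (7.2−6)² + (1.6−6)² + (7.2−6)² + (2.7−6)² + (2.6−6)² + (10.3−6)² = 97.99.
The Normal likelihood contributes (σ²)^(−n/2) exp(−SS/(2σ²)), so the posterior is Inverse-Gamma(α + n/2, β + SS/2) = Inverse-Gamma(8.5, 55.995).
The mode of Inverse-Gamma(a, b) is b/(a+1) = 55.995/9.5 ≈ 5.894.

σ̂²_MAP = 5.894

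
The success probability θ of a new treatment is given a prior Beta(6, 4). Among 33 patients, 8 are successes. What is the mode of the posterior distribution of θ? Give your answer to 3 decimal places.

Prior: Beta(6, 4).
Data: 8 successes in 33 trials. The binomial likelihood contributes θ^8(1−θ)^25, so the posterior is Beta(6+8, 4+25) = Beta(14, 29).
For Beta(a, b) with a, b > 1 the mode is (a−1)/(a+b−2) = 13/41 ≈ 0.317.

θ̂_MAP = 0.317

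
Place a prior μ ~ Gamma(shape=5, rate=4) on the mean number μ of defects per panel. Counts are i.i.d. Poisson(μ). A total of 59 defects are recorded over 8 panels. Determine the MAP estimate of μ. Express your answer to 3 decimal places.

μ̂_MAP = 5.250

Σxᵢ = 59, n = 8.
Posterior ∝ μ^4e^(−4μ) · μ^59e^(−8μ) = μ^63e^(−12μ), i.e. Gamma(shape=64, rate=12).
The mode of a Gamma(a, b) with a ≥ 1 (shape–rate) is (a−1)/b = 63/12 ≈ 5.250.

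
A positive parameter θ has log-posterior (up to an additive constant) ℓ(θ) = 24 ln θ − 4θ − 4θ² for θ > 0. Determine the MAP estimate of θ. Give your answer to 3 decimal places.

θ̂_MAP = 1.500

ℓ'(θ) = 24/θ − 4 − 8θ. Setting this to zero and multiplying by θ: 8θ² + 4θ − 24 = 0.
θ = (−4 + √(4² + 4·8·24)) / (2·8) = (−4 + √784) / 16 = (−4 + 28)/16 = 3/2.
ℓ''(θ) = −24/θ² − 8 < 0, confirming a maximum.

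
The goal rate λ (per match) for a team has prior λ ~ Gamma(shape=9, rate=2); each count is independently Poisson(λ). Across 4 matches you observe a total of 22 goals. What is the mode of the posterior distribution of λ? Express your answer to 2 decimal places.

λ̂_MAP = 5.00

Σxᵢ = 22, n = 4.
Posterior ∝ λ^8e^(−2λ) · λ^22e^(−4λ) = λ^30e^(−6λ), i.e. Gamma(shape=31, rate=6).
The mode of a Gamma(a, b) with a ≥ 1 (shape–rate) is (a−1)/b = 30/6 ≈ 5.00.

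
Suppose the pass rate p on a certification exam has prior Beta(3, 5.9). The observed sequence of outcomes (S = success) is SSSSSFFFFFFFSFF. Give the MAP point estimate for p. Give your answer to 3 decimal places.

Prior: Beta(3, 5.9).
Data: 6 successes in 15 trials (from the sequence). The binomial likelihood contributes p^6(1−p)^9, so the posterior is Beta(3+6, 5.9+9) = Beta(9, 14.9).
For Beta(a, b) with a, b > 1 the mode is (a−1)/(a+b−2) = 8/21.9 ≈ 0.365.

p̂_MAP = 0.365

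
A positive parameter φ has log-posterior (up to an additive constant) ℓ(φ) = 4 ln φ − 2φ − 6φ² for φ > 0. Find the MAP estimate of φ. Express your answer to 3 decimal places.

ℓ'(φ) = 4/φ − 2 − 12φ. Setting this to zero and multiplying by φ: 12φ² + 2φ − 4 = 0.
φ = (−2 + √(2² + 4·12·4)) / (2·12) = (−2 + √196) / 24 = (−2 + 14)/24 = 1/2.
ℓ''(φ) = −4/φ² − 12 < 0, confirming a maximum.

φ̂_MAP = 0.500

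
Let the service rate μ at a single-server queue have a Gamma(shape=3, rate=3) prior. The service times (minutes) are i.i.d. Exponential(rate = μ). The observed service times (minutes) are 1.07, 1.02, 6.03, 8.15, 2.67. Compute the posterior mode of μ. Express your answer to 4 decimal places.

The Exponential(rate=μ) likelihood is ∝ μ^n e^(−μΣtᵢ). Here n = 5 and Σtᵢ = 1.07 + 1.02 + 6.03 + 8.15 + 2.67 = 18.94.
Posterior ∝ μ^2e^(−3μ) · μ^5e^(−18.94μ) = μ^7e^(−21.94μ), i.e. Gamma(8, 21.94).
Mode = (a−1)/b = 7/21.94 ≈ 0.3191.

μ̂_MAP = 0.3191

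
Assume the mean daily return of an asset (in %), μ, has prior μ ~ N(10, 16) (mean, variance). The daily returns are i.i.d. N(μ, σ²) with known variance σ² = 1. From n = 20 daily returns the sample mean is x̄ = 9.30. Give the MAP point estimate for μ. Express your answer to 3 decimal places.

μ̂_MAP = 9.302

n = 20, x̄ = 9.30.
For a Normal prior and Normal likelihood with known variance, the posterior is Normal; its mode equals its mean, the precision-weighted average.
Prior precision 1/σ₀² = 1/16 = 0.0625; data precision n/σ² = 20/1 = 20.
μ̂ = (0.0625·10 + 20·9.3) / (0.0625 + 20) = 186.625/20.0625 = 2986/321 ≈ 9.302.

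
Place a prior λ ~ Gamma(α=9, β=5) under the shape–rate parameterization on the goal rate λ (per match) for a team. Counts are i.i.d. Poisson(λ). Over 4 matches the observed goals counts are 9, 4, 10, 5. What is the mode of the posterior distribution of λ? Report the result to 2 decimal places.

Σxᵢ = 9+4+10+5 = 28, with n = 4.
Posterior ∝ λ^8e^(−5λ) · λ^28e^(−4λ) = λ^36e^(−9λ), i.e. Gamma(shape=37, rate=9).
The mode of a Gamma(a, b) with a ≥ 1 (shape–rate) is (a−1)/b = 36/9 ≈ 4.00.

λ̂_MAP = 4.00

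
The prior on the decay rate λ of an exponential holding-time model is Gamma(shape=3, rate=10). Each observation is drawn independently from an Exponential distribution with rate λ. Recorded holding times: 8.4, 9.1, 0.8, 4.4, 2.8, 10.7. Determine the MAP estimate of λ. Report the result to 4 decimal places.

λ̂_MAP = 0.1732

The Exponential(rate=λ) likelihood is ∝ λ^n e^(−λΣtᵢ). Here n = 6 and Σtᵢ = 8.4 + 9.1 + 0.8 + 4.4 + 2.8 + 10.7 = 36.2.
Posterior ∝ λ^2e^(−10λ) · λ^6e^(−36.2λ) = λ^8e^(−46.2λ), i.e. Gamma(9, 46.2).
Mode = (a−1)/b = 8/46.2 ≈ 0.1732.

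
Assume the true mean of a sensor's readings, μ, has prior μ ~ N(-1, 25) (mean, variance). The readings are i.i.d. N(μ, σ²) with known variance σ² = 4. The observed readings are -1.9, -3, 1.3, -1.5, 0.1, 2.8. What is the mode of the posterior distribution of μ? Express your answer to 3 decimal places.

n = 6; x̄ = ((-1.9) + (-3) + 1.3 + (-1.5) + 0.1 + 2.8)/6 = -2.2/6 = -11/30 ≈ -0.3667.
For a Normal prior and Normal likelihood with known variance, the posterior is Normal; its mode equals its mean, the precision-weighted average.
Prior precision 1/σ₀² = 1/25 = 0.04; data precision n/σ² = 6/4 = 1.5.
μ̂ = (0.04·(-1) + 1.5·(-11/30)) / (0.04 + 1.5) = (-0.59)/1.54 = -59/154 ≈ -0.383.

μ̂_MAP = -0.383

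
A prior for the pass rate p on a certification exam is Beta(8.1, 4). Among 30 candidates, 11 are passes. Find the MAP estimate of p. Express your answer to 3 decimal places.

p̂_MAP = 0.451

Prior: Beta(8.1, 4).
Data: 11 successes in 30 trials. The binomial likelihood contributes p^11(1−p)^19, so the posterior is Beta(8.1+11, 4+19) = Beta(19.1, 23).
For Beta(a, b) with a, b > 1 the mode is (a−1)/(a+b−2) = 18.1/40.1 ≈ 0.451.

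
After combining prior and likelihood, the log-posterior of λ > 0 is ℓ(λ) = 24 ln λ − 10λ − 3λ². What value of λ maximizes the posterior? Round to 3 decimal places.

λ̂_MAP = 1.333

ℓ'(λ) = 24/λ − 10 − 6λ. Setting this to zero and multiplying by λ: 6λ² + 10λ − 24 = 0.
λ = (−10 + √(10² + 4·6·24)) / (2·6) = (−10 + √676) / 12 = (−10 + 26)/12 = 4/3.
ℓ''(λ) = −24/λ² − 6 < 0, confirming a maximum.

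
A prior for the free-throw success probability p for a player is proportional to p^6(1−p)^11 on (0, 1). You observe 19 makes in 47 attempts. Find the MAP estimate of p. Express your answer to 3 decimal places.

The prior density ∝ p^6(1−p)^11 is the kernel of Beta(7, 12).
Data: 19 successes in 47 trials. The binomial likelihood contributes p^19(1−p)^28, so the posterior is Beta(7+19, 12+28) = Beta(26, 40).
For Beta(a, b) with a, b > 1 the mode is (a−1)/(a+b−2) = 25/64 ≈ 0.391.

p̂_MAP = 0.391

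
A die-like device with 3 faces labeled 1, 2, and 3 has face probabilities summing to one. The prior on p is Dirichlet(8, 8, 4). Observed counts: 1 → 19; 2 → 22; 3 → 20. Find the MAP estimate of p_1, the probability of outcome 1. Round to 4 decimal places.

MAP estimate: 0.3333

The posterior is Dirichlet(αᵢ + nᵢ) = Dirichlet(27, 30, 24).
For a Dirichlet(a₁,…,a_K) with all aᵢ > 1, the mode has j-th component (aⱼ − 1)/(Σaᵢ − K).
Here Σaᵢ = 81 and K = 3, so p_1 = (27 − 1)/(81 − 3) = 26/78 ≈ 0.3333.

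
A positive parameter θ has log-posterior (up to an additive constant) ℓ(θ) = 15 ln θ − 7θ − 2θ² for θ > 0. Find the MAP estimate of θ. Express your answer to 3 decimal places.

ℓ'(θ) = 15/θ − 7 − 4θ. Setting this to zero and multiplying by θ: 4θ² + 7θ − 15 = 0.
θ = (−7 + √(7² + 4·4·15)) / (2·4) = (−7 + √289) / 8 = (−7 + 17)/8 = 5/4.
ℓ''(θ) = −15/θ² − 4 < 0, confirming a maximum.

θ̂_MAP = 1.250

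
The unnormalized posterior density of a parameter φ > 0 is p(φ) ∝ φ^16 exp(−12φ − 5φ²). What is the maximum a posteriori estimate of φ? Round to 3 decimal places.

φ̂_MAP = 0.800

ℓ'(φ) = 16/φ − 12 − 10φ. Setting this to zero and multiplying by φ: 10φ² + 12φ − 16 = 0.
φ = (−12 + √(12² + 4·10·16)) / (2·10) = (−12 + √784) / 20 = (−12 + 28)/20 = 4/5.
ℓ''(φ) = −16/φ² − 10 < 0, confirming a maximum.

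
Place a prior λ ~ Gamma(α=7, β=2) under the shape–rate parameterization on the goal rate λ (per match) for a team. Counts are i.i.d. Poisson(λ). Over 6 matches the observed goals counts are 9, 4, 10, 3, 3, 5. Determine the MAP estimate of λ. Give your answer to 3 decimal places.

λ̂_MAP = 5.000

Σxᵢ = 9+4+10+3+3+5 = 34, with n = 6.
Posterior ∝ λ^6e^(−2λ) · λ^34e^(−6λ) = λ^40e^(−8λ), i.e. Gamma(shape=41, rate=8).
The mode of a Gamma(a, b) with a ≥ 1 (shape–rate) is (a−1)/b = 40/8 ≈ 5.000.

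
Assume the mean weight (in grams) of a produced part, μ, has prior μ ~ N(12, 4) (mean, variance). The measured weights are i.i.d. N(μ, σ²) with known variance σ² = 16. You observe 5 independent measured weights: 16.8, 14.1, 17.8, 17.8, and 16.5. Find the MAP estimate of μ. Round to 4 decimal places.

μ̂_MAP = 14.5556

n = 5; x̄ = (16.8 + 14.1 + 17.8 + 17.8 + 16.5)/5 = 83/5 = 16.6.
For a Normal prior and Normal likelihood with known variance, the posterior is Normal; its mode equals its mean, the precision-weighted average.
Prior precision 1/σ₀² = 1/4 = 0.25; data precision n/σ² = 5/16 = 0.3125.
μ̂ = (0.25·12 + 0.3125·16.6) / (0.25 + 0.3125) = 8.1875/0.5625 = 131/9 ≈ 14.5556.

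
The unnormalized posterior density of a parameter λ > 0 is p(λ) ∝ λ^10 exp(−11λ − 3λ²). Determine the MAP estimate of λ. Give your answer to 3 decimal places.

λ̂_MAP = 0.667

ℓ'(λ) = 10/λ − 11 − 6λ. Setting this to zero and multiplying by λ: 6λ² + 11λ − 10 = 0.
λ = (−11 + √(11² + 4·6·10)) / (2·6) = (−11 + √361) / 12 = (−11 + 19)/12 = 2/3.
ℓ''(λ) = −10/λ² − 6 < 0, confirming a maximum.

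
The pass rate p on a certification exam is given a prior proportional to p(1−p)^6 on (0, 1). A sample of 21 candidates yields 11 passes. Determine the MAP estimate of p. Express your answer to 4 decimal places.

p̂_MAP = 0.4286

The prior density ∝ p(1−p)^6 is the kernel of Beta(2, 7).
Data: 11 successes in 21 trials. The binomial likelihood contributes p^11(1−p)^10, so the posterior is Beta(2+11, 7+10) = Beta(13, 17).
For Beta(a, b) with a, b > 1 the mode is (a−1)/(a+b−2) = 12/28 ≈ 0.4286.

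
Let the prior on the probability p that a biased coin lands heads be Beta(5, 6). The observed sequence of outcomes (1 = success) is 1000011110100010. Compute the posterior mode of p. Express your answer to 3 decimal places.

p̂_MAP = 0.440

Prior: Beta(5, 6).
Data: 7 successes in 16 trials (from the sequence). The binomial likelihood contributes p^7(1−p)^9, so the posterior is Beta(5+7, 6+9) = Beta(12, 15).
For Beta(a, b) with a, b > 1 the mode is (a−1)/(a+b−2) = 11/25 ≈ 0.440.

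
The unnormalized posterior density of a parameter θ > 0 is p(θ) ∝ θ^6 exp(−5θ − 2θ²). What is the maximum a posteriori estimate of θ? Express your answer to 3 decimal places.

θ̂_MAP = 0.750

ℓ'(θ) = 6/θ − 5 − 4θ. Setting this to zero and multiplying by θ: 4θ² + 5θ − 6 = 0.
θ = (−5 + √(5² + 4·4·6)) / (2·4) = (−5 + √121) / 8 = (−5 + 11)/8 = 3/4.
ℓ''(θ) = −6/θ² − 4 < 0, confirming a maximum.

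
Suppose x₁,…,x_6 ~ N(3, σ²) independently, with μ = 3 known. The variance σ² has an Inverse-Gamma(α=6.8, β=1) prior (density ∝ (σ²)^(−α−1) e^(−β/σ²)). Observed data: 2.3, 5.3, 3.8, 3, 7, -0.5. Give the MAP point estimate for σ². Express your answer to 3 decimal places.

Sum of squared deviations about the known mean: SS = (2.3−3)² + (5.3−3)² + (3.8−3)² + (3−3)² + (7−3)² + (-0.5−3)² = 34.67.
The Normal likelihood contributes (σ²)^(−n/2) exp(−SS/(2σ²)), so the posterior is Inverse-Gamma(α + n/2, β + SS/2) = Inverse-Gamma(9.8, 18.335).
The mode of Inverse-Gamma(a, b) is b/(a+1) = 18.335/10.8 ≈ 1.698.

σ̂²_MAP = 1.698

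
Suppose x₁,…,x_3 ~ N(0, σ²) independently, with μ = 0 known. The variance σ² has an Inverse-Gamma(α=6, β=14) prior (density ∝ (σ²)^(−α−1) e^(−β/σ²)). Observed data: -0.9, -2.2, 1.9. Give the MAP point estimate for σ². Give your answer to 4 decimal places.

Sum of squared deviations about the known mean: SS = (-0.9−0)² + (-2.2−0)² + (1.9−0)² = 9.26.
The Normal likelihood contributes (σ²)^(−n/2) exp(−SS/(2σ²)), so the posterior is Inverse-Gamma(α + n/2, β + SS/2) = Inverse-Gamma(7.5, 18.63).
The mode of Inverse-Gamma(a, b) is b/(a+1) = 18.63/8.5 ≈ 2.1918.

σ̂²_MAP = 2.1918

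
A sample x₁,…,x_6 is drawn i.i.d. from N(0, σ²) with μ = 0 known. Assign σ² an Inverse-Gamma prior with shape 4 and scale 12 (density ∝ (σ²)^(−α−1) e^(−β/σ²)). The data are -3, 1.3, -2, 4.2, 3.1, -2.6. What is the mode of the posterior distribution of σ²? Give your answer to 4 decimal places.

σ̂²_MAP = 4.5438

Sum of squared deviations about the known mean: SS = (-3−0)² + (1.3−0)² + (-2−0)² + (4.2−0)² + (3.1−0)² + (-2.6−0)² = 48.7.
The Normal likelihood contributes (σ²)^(−n/2) exp(−SS/(2σ²)), so the posterior is Inverse-Gamma(α + n/2, β + SS/2) = Inverse-Gamma(7, 36.35).
The mode of Inverse-Gamma(a, b) is b/(a+1) = 36.35/8 ≈ 4.5438.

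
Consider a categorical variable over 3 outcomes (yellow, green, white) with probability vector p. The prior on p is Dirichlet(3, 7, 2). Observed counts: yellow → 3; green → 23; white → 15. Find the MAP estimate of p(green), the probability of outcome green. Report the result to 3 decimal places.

The posterior is Dirichlet(αᵢ + nᵢ) = Dirichlet(6, 30, 17).
For a Dirichlet(a₁,…,a_K) with all aᵢ > 1, the mode has j-th component (aⱼ − 1)/(Σaᵢ − K).
Here Σaᵢ = 53 and K = 3, so p(green) = (30 − 1)/(53 − 3) = 29/50 ≈ 0.580.

MAP estimate of p(green) = 0.580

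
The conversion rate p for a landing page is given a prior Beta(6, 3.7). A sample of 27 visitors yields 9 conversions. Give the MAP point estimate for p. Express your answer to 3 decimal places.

p̂_MAP = 0.403

Prior: Beta(6, 3.7).
Data: 9 successes in 27 trials. The binomial likelihood contributes p^9(1−p)^18, so the posterior is Beta(6+9, 3.7+18) = Beta(15, 21.7).
For Beta(a, b) with a, b > 1 the mode is (a−1)/(a+b−2) = 14/34.7 ≈ 0.403.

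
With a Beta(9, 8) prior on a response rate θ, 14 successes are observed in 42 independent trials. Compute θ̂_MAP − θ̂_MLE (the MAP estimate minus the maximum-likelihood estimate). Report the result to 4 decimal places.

MAP − MLE = 0.0526

Posterior is Beta(23, 36); MAP = (23−1)/(59−2) = 22/57 ≈ 0.38596.
MLE ignores the prior: θ̂_MLE = k/n = 14/42 ≈ 0.33333.
Difference = 22/57 − 14/42 = 1/19 ≈ 0.0526.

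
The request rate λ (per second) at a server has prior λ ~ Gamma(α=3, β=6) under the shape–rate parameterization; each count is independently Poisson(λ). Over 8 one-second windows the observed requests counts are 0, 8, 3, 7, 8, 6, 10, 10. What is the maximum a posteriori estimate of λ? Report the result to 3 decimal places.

λ̂_MAP = 3.857

Σxᵢ = 0+8+3+7+8+6+10+10 = 52, with n = 8.
Posterior ∝ λ^2e^(−6λ) · λ^52e^(−8λ) = λ^54e^(−14λ), i.e. Gamma(shape=55, rate=14).
The mode of a Gamma(a, b) with a ≥ 1 (shape–rate) is (a−1)/b = 54/14 ≈ 3.857.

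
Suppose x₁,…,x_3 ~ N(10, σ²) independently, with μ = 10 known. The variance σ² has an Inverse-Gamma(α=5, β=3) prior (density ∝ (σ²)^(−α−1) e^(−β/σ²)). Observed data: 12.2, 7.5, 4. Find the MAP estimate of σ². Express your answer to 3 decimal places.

Sum of squared deviations about the known mean: SS = (12.2−10)² + (7.5−10)² + (4−10)² = 47.09.
The Normal likelihood contributes (σ²)^(−n/2) exp(−SS/(2σ²)), so the posterior is Inverse-Gamma(α + n/2, β + SS/2) = Inverse-Gamma(6.5, 26.545).
The mode of Inverse-Gamma(a, b) is b/(a+1) = 26.545/7.5 ≈ 3.539.

σ̂²_MAP = 3.539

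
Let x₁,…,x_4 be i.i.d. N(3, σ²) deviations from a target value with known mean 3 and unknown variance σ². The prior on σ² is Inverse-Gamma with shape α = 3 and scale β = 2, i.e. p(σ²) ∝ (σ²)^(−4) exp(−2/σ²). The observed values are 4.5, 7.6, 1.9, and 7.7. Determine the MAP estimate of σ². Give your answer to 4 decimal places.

σ̂²_MAP = 4.2258

Sum of squared deviations about the known mean: SS = (4.5−3)² + (7.6−3)² + (1.9−3)² + (7.7−3)² = 46.71.
The Normal likelihood contributes (σ²)^(−n/2) exp(−SS/(2σ²)), so the posterior is Inverse-Gamma(α + n/2, β + SS/2) = Inverse-Gamma(5, 25.355).
The mode of Inverse-Gamma(a, b) is b/(a+1) = 25.355/6 ≈ 4.2258.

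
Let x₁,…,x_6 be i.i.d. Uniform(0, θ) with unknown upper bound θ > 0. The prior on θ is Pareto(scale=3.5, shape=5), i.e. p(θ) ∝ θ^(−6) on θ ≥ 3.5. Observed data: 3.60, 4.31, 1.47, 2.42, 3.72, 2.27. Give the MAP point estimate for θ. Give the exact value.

The Uniform(0, θ) likelihood is θ^(−n) for θ ≥ max(xᵢ), zero otherwise. Here max(xᵢ) = 4.31.
Posterior ∝ θ^(−6) · θ^(−6) = θ^(−12) on θ ≥ max(3.5, 4.31) = 4.31.
This density is strictly decreasing in θ, so the posterior mode lies at the lower boundary of the support.

θ̂_MAP = 4.31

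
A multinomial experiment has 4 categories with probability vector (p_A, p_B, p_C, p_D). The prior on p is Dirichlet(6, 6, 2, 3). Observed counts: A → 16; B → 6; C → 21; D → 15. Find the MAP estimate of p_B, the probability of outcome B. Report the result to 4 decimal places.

MAP estimate of p_B = 0.1549

The posterior is Dirichlet(αᵢ + nᵢ) = Dirichlet(22, 12, 23, 18).
For a Dirichlet(a₁,…,a_K) with all aᵢ > 1, the mode has j-th component (aⱼ − 1)/(Σaᵢ − K).
Here Σaᵢ = 75 and K = 4, so p_B = (12 − 1)/(75 − 4) = 11/71 ≈ 0.1549.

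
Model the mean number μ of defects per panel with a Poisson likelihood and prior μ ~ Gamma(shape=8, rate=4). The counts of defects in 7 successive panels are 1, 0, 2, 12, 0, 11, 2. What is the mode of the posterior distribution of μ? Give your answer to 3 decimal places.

μ̂_MAP = 3.182

Σxᵢ = 1+0+2+12+0+11+2 = 28, with n = 7.
Posterior ∝ μ^7e^(−4μ) · μ^28e^(−7μ) = μ^35e^(−11μ), i.e. Gamma(shape=36, rate=11).
The mode of a Gamma(a, b) with a ≥ 1 (shape–rate) is (a−1)/b = 35/11 ≈ 3.182.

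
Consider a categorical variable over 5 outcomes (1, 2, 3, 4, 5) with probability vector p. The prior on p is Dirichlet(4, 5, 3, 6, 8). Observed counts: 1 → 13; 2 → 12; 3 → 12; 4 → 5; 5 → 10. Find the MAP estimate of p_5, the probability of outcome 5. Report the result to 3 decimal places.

The posterior is Dirichlet(αᵢ + nᵢ) = Dirichlet(17, 17, 15, 11, 18).
For a Dirichlet(a₁,…,a_K) with all aᵢ > 1, the mode has j-th component (aⱼ − 1)/(Σaᵢ − K).
Here Σaᵢ = 78 and K = 5, so p_5 = (18 − 1)/(78 − 5) = 17/73 ≈ 0.233.

MAP estimate: 0.233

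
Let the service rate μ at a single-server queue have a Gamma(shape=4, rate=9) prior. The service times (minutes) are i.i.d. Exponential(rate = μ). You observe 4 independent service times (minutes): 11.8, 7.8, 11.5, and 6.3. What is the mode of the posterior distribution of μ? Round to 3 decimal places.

The Exponential(rate=μ) likelihood is ∝ μ^n e^(−μΣtᵢ). Here n = 4 and Σtᵢ = 11.8 + 7.8 + 11.5 + 6.3 = 37.4.
Posterior ∝ μ^3e^(−9μ) · μ^4e^(−37.4μ) = μ^7e^(−46.4μ), i.e. Gamma(8, 46.4).
Mode = (a−1)/b = 7/46.4 ≈ 0.151.

μ̂_MAP = 0.151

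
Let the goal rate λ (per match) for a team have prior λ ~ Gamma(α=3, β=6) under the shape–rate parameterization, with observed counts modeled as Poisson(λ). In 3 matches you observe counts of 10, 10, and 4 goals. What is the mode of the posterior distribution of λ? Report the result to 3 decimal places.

λ̂_MAP = 2.889

Σxᵢ = 10+10+4 = 24, with n = 3.
Posterior ∝ λ^2e^(−6λ) · λ^24e^(−3λ) = λ^26e^(−9λ), i.e. Gamma(shape=27, rate=9).
The mode of a Gamma(a, b) with a ≥ 1 (shape–rate) is (a−1)/b = 26/9 ≈ 2.889.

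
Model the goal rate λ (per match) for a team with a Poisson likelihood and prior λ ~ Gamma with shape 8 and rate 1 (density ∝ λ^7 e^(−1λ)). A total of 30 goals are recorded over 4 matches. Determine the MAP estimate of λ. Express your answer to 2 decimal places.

Σxᵢ = 30, n = 4.
Posterior ∝ λ^7e^(−1λ) · λ^30e^(−4λ) = λ^37e^(−5λ), i.e. Gamma(shape=38, rate=5).
The mode of a Gamma(a, b) with a ≥ 1 (shape–rate) is (a−1)/b = 37/5 ≈ 7.40.

λ̂_MAP = 7.40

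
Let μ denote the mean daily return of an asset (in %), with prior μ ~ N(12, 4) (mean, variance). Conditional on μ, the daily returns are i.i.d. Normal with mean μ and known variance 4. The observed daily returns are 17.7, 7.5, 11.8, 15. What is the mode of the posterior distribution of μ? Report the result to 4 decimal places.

n = 4; x̄ = (17.7 + 7.5 + 11.8 + 15)/4 = 52/4 = 13.
For a Normal prior and Normal likelihood with known variance, the posterior is Normal; its mode equals its mean, the precision-weighted average.
Prior precision 1/σ₀² = 1/4 = 0.25; data precision n/σ² = 4/4 = 1.
μ̂ = (0.25·12 + 1·13) / (0.25 + 1) = 16/1.25 = 12.8000.

μ̂_MAP = 12.8000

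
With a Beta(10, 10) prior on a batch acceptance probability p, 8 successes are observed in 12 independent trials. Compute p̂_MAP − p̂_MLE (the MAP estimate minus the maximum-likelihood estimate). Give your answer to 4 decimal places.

Posterior is Beta(18, 14); MAP = (18−1)/(32−2) = 17/30 ≈ 0.56667.
MLE ignores the prior: p̂_MLE = k/n = 8/12 ≈ 0.66667.
Difference = 17/30 − 8/12 = -1/10 ≈ -0.1000.

MAP − MLE = -0.1000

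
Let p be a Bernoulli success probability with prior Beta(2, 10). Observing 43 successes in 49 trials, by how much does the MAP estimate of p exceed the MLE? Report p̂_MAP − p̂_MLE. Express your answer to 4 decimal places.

MAP − MLE = -0.1318

Posterior is Beta(45, 16); MAP = (45−1)/(61−2) = 44/59 ≈ 0.74576.
MLE ignores the prior: p̂_MLE = k/n = 43/49 ≈ 0.87755.
Difference = 44/59 − 43/49 = -381/2891 ≈ -0.1318.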